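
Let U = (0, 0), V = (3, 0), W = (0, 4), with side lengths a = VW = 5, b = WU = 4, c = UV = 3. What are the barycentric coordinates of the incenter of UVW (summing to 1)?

(5/12, 1/3, 1/4)

The incenter has barycentric coordinates proportional to the opposite side lengths: (5 : 4 : 3).
Normalizing by 5+4+3 = 12 gives (5/12, 1/3, 1/4).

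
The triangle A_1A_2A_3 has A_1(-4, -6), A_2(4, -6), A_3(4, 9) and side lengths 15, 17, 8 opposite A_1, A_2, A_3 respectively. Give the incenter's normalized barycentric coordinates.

The incenter has barycentric coordinates proportional to the opposite side lengths: (15 : 17 : 8).
Normalizing by 15+17+8 = 40 gives (3/8, 17/40, 1/5).

(3/8, 17/40, 1/5)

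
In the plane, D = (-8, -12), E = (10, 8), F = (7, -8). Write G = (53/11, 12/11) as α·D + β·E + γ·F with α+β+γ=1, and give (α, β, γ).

(3/11, 7/11, 1/11)

Signed area of the reference triangle: [DEF] = ½·((-8)·(8−(-8)) + 10·(-8−(-12)) + 7·(-12−8)) = ½·(-128 + 40 − 140) = -114.
[GEF] = ½·((53/11)·(8−(-8)) + 10·(-8−(12/11)) + 7·(12/11−8)) = ½·(848/11 − 1000/11 − 532/11) = -342/11, so the D-coordinate is (-342/11)/(-114) = 3/11.
[DGF] = ½·((-8)·(12/11−(-8)) + (53/11)·(-8−(-12)) + 7·(-12−(12/11))) = ½·(-800/11 + 212/11 − 1008/11) = -798/11, so the E-coordinate is 7/11.
[DEG] = ½·((-8)·(8−(12/11)) + 10·(12/11−(-12)) + (53/11)·(-12−8)) = ½·(-608/11 + 1440/11 − 1060/11) = -114/11, so the F-coordinate is 1/11.
Check: 3/11 + 7/11 + 1/11 = 1.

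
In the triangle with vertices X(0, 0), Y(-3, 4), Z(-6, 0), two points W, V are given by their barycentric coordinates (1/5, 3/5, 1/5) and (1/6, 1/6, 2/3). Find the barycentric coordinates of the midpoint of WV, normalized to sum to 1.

Since both coordinate triples sum to 1, the midpoint's barycentrics are the componentwise average.
(1/5+1/6)/2 = 11/60; similarly 23/60 and 13/30.

(11/60, 23/60, 13/30)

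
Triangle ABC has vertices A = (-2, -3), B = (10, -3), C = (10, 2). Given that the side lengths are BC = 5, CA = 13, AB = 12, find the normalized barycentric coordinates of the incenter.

The incenter has barycentric coordinates proportional to the opposite side lengths: (5 : 13 : 12).
Normalizing by 5+13+12 = 30 gives (1/6, 13/30, 2/5).

(1/6, 13/30, 2/5)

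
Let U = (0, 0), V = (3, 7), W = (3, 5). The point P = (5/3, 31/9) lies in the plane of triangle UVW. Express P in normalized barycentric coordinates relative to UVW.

(4/9, 1/3, 2/9)

Signed area of the reference triangle: [UVW] = ½·(0·(7−5) + 3·(5−0) + 3·(0−7)) = ½·(0 + 15 − 21) = -3.
[PVW] = ½·((5/3)·(7−5) + 3·(5−(31/9)) + 3·(31/9−7)) = ½·(10/3 + 14/3 − 32/3) = -4/3, so the U-coordinate is (-4/3)/(-3) = 4/9.
[UPW] = ½·(0·(31/9−5) + (5/3)·(5−0) + 3·(0−(31/9))) = ½·(0 + 25/3 − 31/3) = -1, so the V-coordinate is 1/3.
[UVP] = ½·(0·(7−(31/9)) + 3·(31/9−0) + (5/3)·(0−7)) = ½·(0 + 31/3 − 35/3) = -2/3, so the W-coordinate is 2/9.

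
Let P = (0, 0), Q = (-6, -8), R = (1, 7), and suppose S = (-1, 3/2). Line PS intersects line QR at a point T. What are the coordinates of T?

(-4/3, 2)

Barycentric coordinates of S with respect to PQR: (1/4, 1/4, 1/2).
On side QR the P-coordinate is zero; dropping S's P-weight 1/4 and renormalizing the remaining 1/4 : 1/2 gives weights 1/3, 2/3 on Q, R.
T = (1/3)·(-6, -8) + (2/3)·(1, 7) = (-4/3, 2).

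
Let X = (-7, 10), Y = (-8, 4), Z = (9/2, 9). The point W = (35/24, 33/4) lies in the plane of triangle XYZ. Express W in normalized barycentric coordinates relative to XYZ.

Signed area of the reference triangle: [XYZ] = ½·((-7)·(4−9) + (-8)·(9−10) + (9/2)·(10−4)) = ½·(35 + 8 + 27) = 35.
[WYZ] = ½·((35/24)·(4−9) + (-8)·(9−(33/4)) + (9/2)·(33/4−4)) = ½·(-175/24 − 6 + 153/8) = 35/12, so the X-coordinate is (35/12)/35 = 1/12.
[XWZ] = ½·((-7)·(33/4−9) + (35/24)·(9−10) + (9/2)·(10−(33/4))) = ½·(21/4 − 35/24 + 63/8) = 35/6, so the Y-coordinate is 1/6.
[XYW] = ½·((-7)·(4−(33/4)) + (-8)·(33/4−10) + (35/24)·(10−4)) = ½·(119/4 + 14 + 35/4) = 105/4, so the Z-coordinate is 3/4.
Check: 1/12 + 1/6 + 3/4 = 1.

(1/12, 1/6, 3/4)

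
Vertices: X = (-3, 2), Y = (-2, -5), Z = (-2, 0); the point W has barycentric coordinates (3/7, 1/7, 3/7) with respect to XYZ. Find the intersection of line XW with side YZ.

(-2, -5/4)

Line XW meets YZ where the X-coordinate vanishes; zeroing W's X-weight and renormalizing leaves Y, Z-weights 1/7 : 3/7 → (1/4, 3/4).
So V = (1/4)·Y + (3/4)·Z = (-2, -5/4).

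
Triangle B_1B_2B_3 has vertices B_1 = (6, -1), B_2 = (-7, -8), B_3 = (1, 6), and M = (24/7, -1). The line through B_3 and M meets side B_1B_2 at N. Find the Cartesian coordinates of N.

(23/6, -13/6)

Barycentric coordinates of M with respect to B_1B_2B_3: (5/7, 1/7, 1/7).
On side B_1B_2 the B_3-coordinate is zero; dropping M's B_3-weight 1/7 and renormalizing the remaining 5/7 : 1/7 gives weights 5/6, 1/6 on B_1, B_2.
N = (5/6)·(6, -1) + (1/6)·(-7, -8) = (23/6, -13/6).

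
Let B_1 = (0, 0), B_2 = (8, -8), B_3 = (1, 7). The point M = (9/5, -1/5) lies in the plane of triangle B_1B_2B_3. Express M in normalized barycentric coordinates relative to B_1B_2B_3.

(3/5, 1/5, 1/5)

Signed area of the reference triangle: [B_1B_2B_3] = ½·(0·(-8−7) + 8·(7−0) + 1·(0−(-8))) = ½·(0 + 56 + 8) = 32.
[MB_2B_3] = ½·((9/5)·(-8−7) + 8·(7−(-1/5)) + 1·(-1/5−(-8))) = ½·(-27 + 288/5 + 39/5) = 96/5, so the B_1-coordinate is (96/5)/32 = 3/5.
[B_1MB_3] = ½·(0·(-1/5−7) + (9/5)·(7−0) + 1·(0−(-1/5))) = ½·(0 + 63/5 + 1/5) = 32/5, so the B_2-coordinate is 1/5.
[B_1B_2M] = ½·(0·(-8−(-1/5)) + 8·(-1/5−0) + (9/5)·(0−(-8))) = ½·(0 − 8/5 + 72/5) = 32/5, so the B_3-coordinate is 1/5.
Check: 3/5 + 1/5 + 1/5 = 1.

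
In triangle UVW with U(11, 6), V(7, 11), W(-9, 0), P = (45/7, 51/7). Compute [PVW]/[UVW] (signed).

3/7

[UVW] = ½·(11·(11−0) + 7·(0−6) + (-9)·(6−11)) = ½·(121 − 42 + 45) = 62.
[PVW] = ½·((45/7)·(11−0) + 7·(0−(51/7)) + (-9)·(51/7−11)) = ½·(495/7 − 51 + 234/7) = 186/7, so the ratio is (186/7)/62 = 3/7.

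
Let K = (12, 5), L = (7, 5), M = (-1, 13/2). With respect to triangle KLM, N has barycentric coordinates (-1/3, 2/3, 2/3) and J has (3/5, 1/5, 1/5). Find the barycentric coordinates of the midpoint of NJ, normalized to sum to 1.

Since both coordinate triples sum to 1, the midpoint's barycentrics are the componentwise average.
(-1/3+3/5)/2 = 2/15; similarly 13/30 and 13/30.

(2/15, 13/30, 13/30)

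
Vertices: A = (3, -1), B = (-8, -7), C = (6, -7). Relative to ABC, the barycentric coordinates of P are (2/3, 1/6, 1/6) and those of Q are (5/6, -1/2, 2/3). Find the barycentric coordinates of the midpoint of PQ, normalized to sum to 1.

(3/4, -1/6, 5/12)

Since both coordinate triples sum to 1, the midpoint's barycentrics are the componentwise average.
(2/3+5/6)/2 = 3/4; similarly -1/6 and 5/12.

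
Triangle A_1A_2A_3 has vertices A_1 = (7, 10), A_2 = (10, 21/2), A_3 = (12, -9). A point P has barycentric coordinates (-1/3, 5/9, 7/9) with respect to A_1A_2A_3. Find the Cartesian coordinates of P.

(113/9, -9/2)

P = (-1/3)·A_1 + (5/9)·A_2 + (7/9)·A_3.
x-coordinate: (-1/3)·7 + (5/9)·10 + (7/9)·12 = 113/9.
y-coordinate: (-1/3)·10 + (5/9)·(21/2) + (7/9)·(-9) = -9/2.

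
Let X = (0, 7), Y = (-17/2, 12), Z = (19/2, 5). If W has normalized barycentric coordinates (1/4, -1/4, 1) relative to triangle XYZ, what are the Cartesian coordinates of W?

W = (1/4)·X + (-1/4)·Y + 1·Z.
x-coordinate: (1/4)·0 + (-1/4)·(-17/2) + 1·(19/2) = 93/8.
y-coordinate: (1/4)·7 + (-1/4)·12 + 1·5 = 15/4.

(93/8, 15/4)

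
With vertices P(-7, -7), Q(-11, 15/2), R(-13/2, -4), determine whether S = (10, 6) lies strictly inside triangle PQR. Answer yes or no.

Barycentric coordinates of S: (-939/77, -178/77, 1194/77).
The three coordinates are negative, negative, positive; a point is interior exactly when all three are positive.

no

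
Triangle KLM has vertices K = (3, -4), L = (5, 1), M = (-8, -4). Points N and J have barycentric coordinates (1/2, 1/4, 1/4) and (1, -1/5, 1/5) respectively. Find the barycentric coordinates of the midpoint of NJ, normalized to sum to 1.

Since both coordinate triples sum to 1, the midpoint's barycentrics are the componentwise average.
(1/2+1)/2 = 3/4; similarly 1/40 and 9/40.

(3/4, 1/40, 9/40)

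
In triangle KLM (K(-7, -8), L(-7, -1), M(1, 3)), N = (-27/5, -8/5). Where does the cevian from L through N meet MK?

Barycentric coordinates of N with respect to KLM: (1/5, 3/5, 1/5).
On side MK the L-coordinate is zero; dropping N's L-weight 3/5 and renormalizing the remaining 1/5 : 1/5 gives weights 1/2, 1/2 on M, K.
J = (1/2)·(1, 3) + (1/2)·(-7, -8) = (-3, -5/2).

(-3, -5/2)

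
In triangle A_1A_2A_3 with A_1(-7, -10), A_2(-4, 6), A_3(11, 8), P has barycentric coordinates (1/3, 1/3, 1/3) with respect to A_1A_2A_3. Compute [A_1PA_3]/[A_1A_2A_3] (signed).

The signed ratio [A_1PA_3]/[A_1A_2A_3] equals the barycentric coordinate of P at vertex A_2, which is 1/3.

1/3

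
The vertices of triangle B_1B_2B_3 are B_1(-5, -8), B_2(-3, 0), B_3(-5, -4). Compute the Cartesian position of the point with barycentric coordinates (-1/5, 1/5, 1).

M = (-1/5)·B_1 + (1/5)·B_2 + 1·B_3.
x-coordinate: (-1/5)·(-5) + (1/5)·(-3) + 1·(-5) = -23/5.
y-coordinate: (-1/5)·(-8) + (1/5)·0 + 1·(-4) = -12/5.

(-23/5, -12/5)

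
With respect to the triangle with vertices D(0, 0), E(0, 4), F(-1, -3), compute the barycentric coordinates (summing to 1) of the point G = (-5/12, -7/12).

Signed area of the reference triangle: [DEF] = ½·(0·(4−(-3)) + 0·(-3−0) + (-1)·(0−4)) = ½·(0 + 0 + 4) = 2.
[GEF] = ½·((-5/12)·(4−(-3)) + 0·(-3−(-7/12)) + (-1)·(-7/12−4)) = ½·(-35/12 + 0 + 55/12) = 5/6, so the D-coordinate is (5/6)/2 = 5/12.
[DGF] = ½·(0·(-7/12−(-3)) + (-5/12)·(-3−0) + (-1)·(0−(-7/12))) = ½·(0 + 5/4 − 7/12) = 1/3, so the E-coordinate is 1/6.
[DEG] = ½·(0·(4−(-7/12)) + 0·(-7/12−0) + (-5/12)·(0−4)) = ½·(0 + 0 + 5/3) = 5/6, so the F-coordinate is 5/12.
Check: 5/12 + 1/6 + 5/12 = 1.

(5/12, 1/6, 5/12)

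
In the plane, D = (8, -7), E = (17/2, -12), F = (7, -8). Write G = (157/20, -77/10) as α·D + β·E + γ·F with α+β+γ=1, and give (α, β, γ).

Signed area of the reference triangle: [DEF] = ½·(8·(-12−(-8)) + (17/2)·(-8−(-7)) + 7·(-7−(-12))) = ½·(-32 − 17/2 + 35) = -11/4.
[GEF] = ½·((157/20)·(-12−(-8)) + (17/2)·(-8−(-77/10)) + 7·(-77/10−(-12))) = ½·(-157/5 − 51/20 + 301/10) = -77/40, so the D-coordinate is (-77/40)/(-11/4) = 7/10.
[DGF] = ½·(8·(-77/10−(-8)) + (157/20)·(-8−(-7)) + 7·(-7−(-77/10))) = ½·(12/5 − 157/20 + 49/10) = -11/40, so the E-coordinate is 1/10.
[DEG] = ½·(8·(-12−(-77/10)) + (17/2)·(-77/10−(-7)) + (157/20)·(-7−(-12))) = ½·(-172/5 − 119/20 + 157/4) = -11/20, so the F-coordinate is 1/5.

(7/10, 1/10, 1/5)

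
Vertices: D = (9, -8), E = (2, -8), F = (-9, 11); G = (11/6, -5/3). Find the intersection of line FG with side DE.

Barycentric coordinates of G with respect to DEF: (1/2, 1/6, 1/3).
On side DE the F-coordinate is zero; dropping G's F-weight 1/3 and renormalizing the remaining 1/2 : 1/6 gives weights 3/4, 1/4 on D, E.
H = (3/4)·(9, -8) + (1/4)·(2, -8) = (29/4, -8).

(29/4, -8)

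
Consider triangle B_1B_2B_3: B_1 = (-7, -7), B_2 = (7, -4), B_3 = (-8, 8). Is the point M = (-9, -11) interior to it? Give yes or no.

no

Barycentric coordinates of M: (99/71, -34/213, -50/213).
The three coordinates are positive, negative, negative; a point is interior exactly when all three are positive.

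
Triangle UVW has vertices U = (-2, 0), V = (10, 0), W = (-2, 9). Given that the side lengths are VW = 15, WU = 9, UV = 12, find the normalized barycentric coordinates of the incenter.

(5/12, 1/4, 1/3)

The incenter has barycentric coordinates proportional to the opposite side lengths: (15 : 9 : 12).
Normalizing by 15+9+12 = 36 gives (5/12, 1/4, 1/3).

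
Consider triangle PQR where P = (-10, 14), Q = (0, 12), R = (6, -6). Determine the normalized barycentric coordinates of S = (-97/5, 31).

Signed area of the reference triangle: [PQR] = ½·((-10)·(12−(-6)) + 0·(-6−14) + 6·(14−12)) = ½·(-180 + 0 + 12) = -84.
[SQR] = ½·((-97/5)·(12−(-6)) + 0·(-6−31) + 6·(31−12)) = ½·(-1746/5 + 0 + 114) = -588/5, so the P-coordinate is (-588/5)/(-84) = 7/5.
[PSR] = ½·((-10)·(31−(-6)) + (-97/5)·(-6−14) + 6·(14−31)) = ½·(-370 + 388 − 102) = -42, so the Q-coordinate is 1/2.
[PQS] = ½·((-10)·(12−31) + 0·(31−14) + (-97/5)·(14−12)) = ½·(190 + 0 − 194/5) = 378/5, so the R-coordinate is -9/10.
Check: 7/5 + 1/2 − 9/10 = 1.

(7/5, 1/2, -9/10)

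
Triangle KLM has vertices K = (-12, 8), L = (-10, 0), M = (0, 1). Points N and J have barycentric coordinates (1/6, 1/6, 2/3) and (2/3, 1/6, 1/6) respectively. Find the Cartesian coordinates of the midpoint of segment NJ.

(-20/3, 15/4)

Barycentric coordinates of the midpoint are the average: (5/12, 1/6, 5/12).
Converting: (5/12)·K + (1/6)·L + (5/12)·M = (-20/3, 15/4).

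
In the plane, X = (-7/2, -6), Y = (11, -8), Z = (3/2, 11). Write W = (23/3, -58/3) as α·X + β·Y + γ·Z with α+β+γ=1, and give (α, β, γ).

(2/3, 1, -2/3)

Signed area of the reference triangle: [XYZ] = ½·((-7/2)·(-8−11) + 11·(11−(-6)) + (3/2)·(-6−(-8))) = ½·(133/2 + 187 + 3) = 513/4.
[WYZ] = ½·((23/3)·(-8−11) + 11·(11−(-58/3)) + (3/2)·(-58/3−(-8))) = ½·(-437/3 + 1001/3 − 17) = 171/2, so the X-coordinate is (171/2)/(513/4) = 2/3.
[XWZ] = ½·((-7/2)·(-58/3−11) + (23/3)·(11−(-6)) + (3/2)·(-6−(-58/3))) = ½·(637/6 + 391/3 + 20) = 513/4, so the Y-coordinate is 1.
[XYW] = ½·((-7/2)·(-8−(-58/3)) + 11·(-58/3−(-6)) + (23/3)·(-6−(-8))) = ½·(-119/3 − 440/3 + 46/3) = -171/2, so the Z-coordinate is -2/3.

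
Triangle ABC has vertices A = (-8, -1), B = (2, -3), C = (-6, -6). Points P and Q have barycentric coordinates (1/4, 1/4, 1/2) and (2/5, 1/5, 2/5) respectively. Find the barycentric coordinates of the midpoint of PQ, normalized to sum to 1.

(13/40, 9/40, 9/20)

Since both coordinate triples sum to 1, the midpoint's barycentrics are the componentwise average.
(1/4+2/5)/2 = 13/40; similarly 9/40 and 9/20.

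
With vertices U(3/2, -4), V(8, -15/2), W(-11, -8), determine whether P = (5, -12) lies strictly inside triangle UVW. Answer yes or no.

no

Barycentric coordinates of P: (-112/93, 152/93, 53/93).
The three coordinates are negative, positive, positive; a point is interior exactly when all three are positive.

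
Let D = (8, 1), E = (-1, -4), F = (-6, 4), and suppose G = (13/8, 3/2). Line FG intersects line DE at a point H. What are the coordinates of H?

(31/5, 0)

Barycentric coordinates of G with respect to DEF: (1/2, 1/8, 3/8).
On side DE the F-coordinate is zero; dropping G's F-weight 3/8 and renormalizing the remaining 1/2 : 1/8 gives weights 4/5, 1/5 on D, E.
H = (4/5)·(8, 1) + (1/5)·(-1, -4) = (31/5, 0).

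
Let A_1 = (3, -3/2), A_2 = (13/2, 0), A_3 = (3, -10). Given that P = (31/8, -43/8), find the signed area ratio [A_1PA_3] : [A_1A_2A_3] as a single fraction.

1/4

[A_1A_2A_3] = ½·(3·(0−(-10)) + (13/2)·(-10−(-3/2)) + 3·(-3/2−0)) = ½·(30 − 221/4 − 9/2) = -119/8.
[A_1PA_3] = ½·(3·(-43/8−(-10)) + (31/8)·(-10−(-3/2)) + 3·(-3/2−(-43/8))) = ½·(111/8 − 527/16 + 93/8) = -119/32, so the ratio is (-119/32)/(-119/8) = 1/4.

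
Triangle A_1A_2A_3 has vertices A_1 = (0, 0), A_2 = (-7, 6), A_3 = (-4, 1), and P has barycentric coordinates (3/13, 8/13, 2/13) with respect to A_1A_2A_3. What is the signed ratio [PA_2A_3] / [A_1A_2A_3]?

The signed ratio [PA_2A_3]/[A_1A_2A_3] equals the barycentric coordinate of P at vertex A_1, which is 3/13.

3/13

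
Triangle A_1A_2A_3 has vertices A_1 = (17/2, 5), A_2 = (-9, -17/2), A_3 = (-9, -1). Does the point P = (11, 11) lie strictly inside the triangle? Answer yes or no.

Barycentric coordinates of P: (8/7, -24/35, 19/35).
The three coordinates are positive, negative, positive; a point is interior exactly when all three are positive.

no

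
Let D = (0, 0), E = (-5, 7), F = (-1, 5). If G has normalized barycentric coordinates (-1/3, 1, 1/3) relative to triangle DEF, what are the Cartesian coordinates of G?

(-16/3, 26/3)

G = (-1/3)·D + 1·E + (1/3)·F.
x-coordinate: (-1/3)·0 + 1·(-5) + (1/3)·(-1) = -16/3.
y-coordinate: (-1/3)·0 + 1·7 + (1/3)·5 = 26/3.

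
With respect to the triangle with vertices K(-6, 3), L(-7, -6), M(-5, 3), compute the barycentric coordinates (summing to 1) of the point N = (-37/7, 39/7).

(6/7, -2/7, 3/7)

Signed area of the reference triangle: [KLM] = ½·((-6)·(-6−3) + (-7)·(3−3) + (-5)·(3−(-6))) = ½·(54 + 0 − 45) = 9/2.
[NLM] = ½·((-37/7)·(-6−3) + (-7)·(3−(39/7)) + (-5)·(39/7−(-6))) = ½·(333/7 + 18 − 405/7) = 27/7, so the K-coordinate is (27/7)/(9/2) = 6/7.
[KNM] = ½·((-6)·(39/7−3) + (-37/7)·(3−3) + (-5)·(3−(39/7))) = ½·(-108/7 + 0 + 90/7) = -9/7, so the L-coordinate is -2/7.
[KLN] = ½·((-6)·(-6−(39/7)) + (-7)·(39/7−3) + (-37/7)·(3−(-6))) = ½·(486/7 − 18 − 333/7) = 27/14, so the M-coordinate is 3/7.
Check: 6/7 − 2/7 + 3/7 = 1.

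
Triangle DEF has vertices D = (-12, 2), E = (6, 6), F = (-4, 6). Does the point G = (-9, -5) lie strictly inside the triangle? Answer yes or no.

Barycentric coordinates of G: (11/4, 17/10, -69/20).
The three coordinates are positive, positive, negative; a point is interior exactly when all three are positive.

no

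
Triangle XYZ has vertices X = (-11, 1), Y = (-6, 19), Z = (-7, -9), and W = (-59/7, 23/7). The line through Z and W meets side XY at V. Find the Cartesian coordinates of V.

(-9, 41/5)

Barycentric coordinates of W with respect to XYZ: (3/7, 2/7, 2/7).
On side XY the Z-coordinate is zero; dropping W's Z-weight 2/7 and renormalizing the remaining 3/7 : 2/7 gives weights 3/5, 2/5 on X, Y.
V = (3/5)·(-11, 1) + (2/5)·(-6, 19) = (-9, 41/5).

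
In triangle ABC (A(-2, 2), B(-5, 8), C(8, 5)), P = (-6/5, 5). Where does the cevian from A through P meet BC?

Barycentric coordinates of P with respect to ABC: (2/5, 2/5, 1/5).
On side BC the A-coordinate is zero; dropping P's A-weight 2/5 and renormalizing the remaining 2/5 : 1/5 gives weights 2/3, 1/3 on B, C.
Q = (2/3)·(-5, 8) + (1/3)·(8, 5) = (-2/3, 7).

(-2/3, 7)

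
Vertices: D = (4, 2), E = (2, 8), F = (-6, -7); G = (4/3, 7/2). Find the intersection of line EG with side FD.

Barycentric coordinates of G with respect to DEF: (1/3, 1/2, 1/6).
On side FD the E-coordinate is zero; dropping G's E-weight 1/2 and renormalizing the remaining 1/6 : 1/3 gives weights 1/3, 2/3 on F, D.
H = (1/3)·(-6, -7) + (2/3)·(4, 2) = (2/3, -1).

(2/3, -1)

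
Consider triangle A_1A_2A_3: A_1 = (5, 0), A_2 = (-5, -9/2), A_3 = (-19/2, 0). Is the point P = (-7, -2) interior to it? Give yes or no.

Barycentric coordinates of P: (1/29, 4/9, 136/261).
The three coordinates are positive, positive, positive; a point is interior exactly when all three are positive.

yes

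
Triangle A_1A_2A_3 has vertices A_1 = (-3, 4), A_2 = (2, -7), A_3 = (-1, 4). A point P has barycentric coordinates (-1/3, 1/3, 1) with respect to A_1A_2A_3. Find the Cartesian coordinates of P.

P = (-1/3)·A_1 + (1/3)·A_2 + 1·A_3.
x-coordinate: (-1/3)·(-3) + (1/3)·2 + 1·(-1) = 2/3.
y-coordinate: (-1/3)·4 + (1/3)·(-7) + 1·4 = 1/3.

(2/3, 1/3)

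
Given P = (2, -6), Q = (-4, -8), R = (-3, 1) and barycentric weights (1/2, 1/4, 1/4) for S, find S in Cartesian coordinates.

S = (1/2)·P + (1/4)·Q + (1/4)·R.
x-coordinate: (1/2)·2 + (1/4)·(-4) + (1/4)·(-3) = -3/4.
y-coordinate: (1/2)·(-6) + (1/4)·(-8) + (1/4)·1 = -19/4.

(-3/4, -19/4)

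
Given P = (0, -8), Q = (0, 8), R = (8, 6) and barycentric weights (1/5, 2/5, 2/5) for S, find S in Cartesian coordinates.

S = (1/5)·P + (2/5)·Q + (2/5)·R.
x-coordinate: (1/5)·0 + (2/5)·0 + (2/5)·8 = 16/5.
y-coordinate: (1/5)·(-8) + (2/5)·8 + (2/5)·6 = 4.

(16/5, 4)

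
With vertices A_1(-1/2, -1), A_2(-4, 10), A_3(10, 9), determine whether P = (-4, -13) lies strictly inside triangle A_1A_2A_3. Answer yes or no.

Barycentric coordinates of P: (92/43, -26/43, -23/43).
The three coordinates are positive, negative, negative; a point is interior exactly when all three are positive.

no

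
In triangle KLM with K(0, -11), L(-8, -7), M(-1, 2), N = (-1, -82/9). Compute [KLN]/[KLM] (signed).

1/9

[KLM] = ½·(0·(-7−2) + (-8)·(2−(-11)) + (-1)·(-11−(-7))) = ½·(0 − 104 + 4) = -50.
[KLN] = ½·(0·(-7−(-82/9)) + (-8)·(-82/9−(-11)) + (-1)·(-11−(-7))) = ½·(0 − 136/9 + 4) = -50/9, so the ratio is (-50/9)/(-50) = 1/9.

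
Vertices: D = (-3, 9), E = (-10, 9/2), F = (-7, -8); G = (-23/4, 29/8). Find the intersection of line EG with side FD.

Barycentric coordinates of G with respect to DEF: (1/2, 1/4, 1/4).
On side FD the E-coordinate is zero; dropping G's E-weight 1/4 and renormalizing the remaining 1/4 : 1/2 gives weights 1/3, 2/3 on F, D.
H = (1/3)·(-7, -8) + (2/3)·(-3, 9) = (-13/3, 10/3).

(-13/3, 10/3)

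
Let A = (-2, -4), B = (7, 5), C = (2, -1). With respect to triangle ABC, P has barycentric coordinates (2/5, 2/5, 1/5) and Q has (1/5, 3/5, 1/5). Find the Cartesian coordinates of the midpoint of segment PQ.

(33/10, 11/10)

Barycentric coordinates of the midpoint are the average: (3/10, 1/2, 1/5).
Converting: (3/10)·A + (1/2)·B + (1/5)·C = (33/10, 11/10).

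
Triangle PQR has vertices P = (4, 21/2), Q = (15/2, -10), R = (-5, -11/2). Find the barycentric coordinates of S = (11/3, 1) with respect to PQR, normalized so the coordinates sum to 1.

(1/2, 1/3, 1/6)

Signed area of the reference triangle: [PQR] = ½·(4·(-10−(-11/2)) + (15/2)·(-11/2−(21/2)) + (-5)·(21/2−(-10))) = ½·(-18 − 120 − 205/2) = -481/4.
[SQR] = ½·((11/3)·(-10−(-11/2)) + (15/2)·(-11/2−1) + (-5)·(1−(-10))) = ½·(-33/2 − 195/4 − 55) = -481/8, so the P-coordinate is (-481/8)/(-481/4) = 1/2.
[PSR] = ½·(4·(1−(-11/2)) + (11/3)·(-11/2−(21/2)) + (-5)·(21/2−1)) = ½·(26 − 176/3 − 95/2) = -481/12, so the Q-coordinate is 1/3.
[PQS] = ½·(4·(-10−1) + (15/2)·(1−(21/2)) + (11/3)·(21/2−(-10))) = ½·(-44 − 285/4 + 451/6) = -481/24, so the R-coordinate is 1/6.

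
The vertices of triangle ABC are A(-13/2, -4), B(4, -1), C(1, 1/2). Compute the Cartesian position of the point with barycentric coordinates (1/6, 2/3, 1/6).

(7/4, -5/4)

P = (1/6)·A + (2/3)·B + (1/6)·C.
x-coordinate: (1/6)·(-13/2) + (2/3)·4 + (1/6)·1 = 7/4.
y-coordinate: (1/6)·(-4) + (2/3)·(-1) + (1/6)·(1/2) = -5/4.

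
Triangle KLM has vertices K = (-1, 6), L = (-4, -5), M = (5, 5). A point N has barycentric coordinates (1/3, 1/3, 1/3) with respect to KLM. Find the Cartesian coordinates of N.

N = (1/3)·K + (1/3)·L + (1/3)·M.
x-coordinate: (1/3)·(-1) + (1/3)·(-4) + (1/3)·5 = 0.
y-coordinate: (1/3)·6 + (1/3)·(-5) + (1/3)·5 = 2.

(0, 2)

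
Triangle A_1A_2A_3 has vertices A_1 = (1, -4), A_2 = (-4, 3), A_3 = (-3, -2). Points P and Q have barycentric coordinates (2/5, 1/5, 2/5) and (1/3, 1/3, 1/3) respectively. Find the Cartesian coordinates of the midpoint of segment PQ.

(-9/5, -7/5)

Barycentric coordinates of the midpoint are the average: (11/30, 4/15, 11/30).
Converting: (11/30)·A_1 + (4/15)·A_2 + (11/30)·A_3 = (-9/5, -7/5).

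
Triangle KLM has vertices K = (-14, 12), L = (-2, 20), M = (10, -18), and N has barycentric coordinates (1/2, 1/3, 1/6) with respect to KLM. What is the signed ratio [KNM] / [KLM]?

The signed ratio [KNM]/[KLM] equals the barycentric coordinate of N at vertex L, which is 1/3.

1/3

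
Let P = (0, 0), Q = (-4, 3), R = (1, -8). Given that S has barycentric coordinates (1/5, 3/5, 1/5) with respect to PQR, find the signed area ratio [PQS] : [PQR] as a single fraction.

1/5

The signed ratio [PQS]/[PQR] equals the barycentric coordinate of S at vertex R, which is 1/5.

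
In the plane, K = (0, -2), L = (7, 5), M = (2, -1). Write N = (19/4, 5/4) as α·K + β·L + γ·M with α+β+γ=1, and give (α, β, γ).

Signed area of the reference triangle: [KLM] = ½·(0·(5−(-1)) + 7·(-1−(-2)) + 2·(-2−5)) = ½·(0 + 7 − 14) = -7/2.
[NLM] = ½·((19/4)·(5−(-1)) + 7·(-1−(5/4)) + 2·(5/4−5)) = ½·(57/2 − 63/4 − 15/2) = 21/8, so the K-coordinate is (21/8)/(-7/2) = -3/4.
[KNM] = ½·(0·(5/4−(-1)) + (19/4)·(-1−(-2)) + 2·(-2−(5/4))) = ½·(0 + 19/4 − 13/2) = -7/8, so the L-coordinate is 1/4.
[KLN] = ½·(0·(5−(5/4)) + 7·(5/4−(-2)) + (19/4)·(-2−5)) = ½·(0 + 91/4 − 133/4) = -21/4, so the M-coordinate is 3/2.
Check: -3/4 + 1/4 + 3/2 = 1.

(-3/4, 1/4, 3/2)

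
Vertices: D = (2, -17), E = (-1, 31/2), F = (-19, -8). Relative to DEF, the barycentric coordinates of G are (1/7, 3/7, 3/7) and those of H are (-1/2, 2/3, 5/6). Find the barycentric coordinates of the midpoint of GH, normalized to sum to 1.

(-5/28, 23/42, 53/84)

Since both coordinate triples sum to 1, the midpoint's barycentrics are the componentwise average.
(1/7+-1/2)/2 = -5/28; similarly 23/42 and 53/84.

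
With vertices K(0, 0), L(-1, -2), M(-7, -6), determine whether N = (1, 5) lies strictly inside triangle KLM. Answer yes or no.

Barycentric coordinates of N: (17/4, -29/8, 3/8).
The three coordinates are positive, negative, positive; a point is interior exactly when all three are positive.

no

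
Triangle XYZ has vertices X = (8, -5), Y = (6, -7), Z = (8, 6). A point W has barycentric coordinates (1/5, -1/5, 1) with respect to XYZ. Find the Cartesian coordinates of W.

(42/5, 32/5)

W = (1/5)·X + (-1/5)·Y + 1·Z.
x-coordinate: (1/5)·8 + (-1/5)·6 + 1·8 = 42/5.
y-coordinate: (1/5)·(-5) + (-1/5)·(-7) + 1·6 = 32/5.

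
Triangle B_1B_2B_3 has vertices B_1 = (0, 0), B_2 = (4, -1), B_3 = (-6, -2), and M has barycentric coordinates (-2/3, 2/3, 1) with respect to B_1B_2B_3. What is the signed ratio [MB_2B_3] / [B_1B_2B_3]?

-2/3

The signed ratio [MB_2B_3]/[B_1B_2B_3] equals the barycentric coordinate of M at vertex B_1, which is -2/3.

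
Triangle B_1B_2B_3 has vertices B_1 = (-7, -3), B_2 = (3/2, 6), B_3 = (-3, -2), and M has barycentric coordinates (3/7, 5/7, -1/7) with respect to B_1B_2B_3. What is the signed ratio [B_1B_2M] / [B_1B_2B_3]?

The signed ratio [B_1B_2M]/[B_1B_2B_3] equals the barycentric coordinate of M at vertex B_3, which is -1/7.

-1/7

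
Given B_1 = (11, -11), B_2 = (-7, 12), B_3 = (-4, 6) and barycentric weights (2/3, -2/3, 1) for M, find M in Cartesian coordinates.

(8, -28/3)

M = (2/3)·B_1 + (-2/3)·B_2 + 1·B_3.
x-coordinate: (2/3)·11 + (-2/3)·(-7) + 1·(-4) = 8.
y-coordinate: (2/3)·(-11) + (-2/3)·12 + 1·6 = -28/3.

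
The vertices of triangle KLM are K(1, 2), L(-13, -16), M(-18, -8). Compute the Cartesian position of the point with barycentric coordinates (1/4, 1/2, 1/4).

(-43/4, -19/2)

N = (1/4)·K + (1/2)·L + (1/4)·M.
x-coordinate: (1/4)·1 + (1/2)·(-13) + (1/4)·(-18) = -43/4.
y-coordinate: (1/4)·2 + (1/2)·(-16) + (1/4)·(-8) = -19/2.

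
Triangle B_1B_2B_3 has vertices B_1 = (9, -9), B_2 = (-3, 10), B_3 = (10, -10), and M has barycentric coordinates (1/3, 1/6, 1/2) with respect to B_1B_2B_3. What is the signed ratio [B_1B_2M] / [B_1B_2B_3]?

The signed ratio [B_1B_2M]/[B_1B_2B_3] equals the barycentric coordinate of M at vertex B_3, which is 1/2.

1/2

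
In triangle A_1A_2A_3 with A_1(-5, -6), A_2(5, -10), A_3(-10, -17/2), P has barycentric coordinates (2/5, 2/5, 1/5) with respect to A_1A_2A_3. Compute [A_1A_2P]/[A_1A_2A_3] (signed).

The signed ratio [A_1A_2P]/[A_1A_2A_3] equals the barycentric coordinate of P at vertex A_3, which is 1/5.

1/5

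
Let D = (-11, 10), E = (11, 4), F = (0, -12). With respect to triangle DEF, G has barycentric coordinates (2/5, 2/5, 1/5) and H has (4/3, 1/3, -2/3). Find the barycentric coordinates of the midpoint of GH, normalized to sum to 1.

(13/15, 11/30, -7/30)

Since both coordinate triples sum to 1, the midpoint's barycentrics are the componentwise average.
(2/5+4/3)/2 = 13/15; similarly 11/30 and -7/30.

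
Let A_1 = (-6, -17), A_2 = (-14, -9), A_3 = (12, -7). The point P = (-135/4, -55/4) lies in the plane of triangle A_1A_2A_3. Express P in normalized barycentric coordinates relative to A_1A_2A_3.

(3/8, 3/2, -7/8)

Signed area of the reference triangle: [A_1A_2A_3] = ½·((-6)·(-9−(-7)) + (-14)·(-7−(-17)) + 12·(-17−(-9))) = ½·(12 − 140 − 96) = -112.
[PA_2A_3] = ½·((-135/4)·(-9−(-7)) + (-14)·(-7−(-55/4)) + 12·(-55/4−(-9))) = ½·(135/2 − 189/2 − 57) = -42, so the A_1-coordinate is (-42)/(-112) = 3/8.
[A_1PA_3] = ½·((-6)·(-55/4−(-7)) + (-135/4)·(-7−(-17)) + 12·(-17−(-55/4))) = ½·(81/2 − 675/2 − 39) = -168, so the A_2-coordinate is 3/2.
[A_1A_2P] = ½·((-6)·(-9−(-55/4)) + (-14)·(-55/4−(-17)) + (-135/4)·(-17−(-9))) = ½·(-57/2 − 91/2 + 270) = 98, so the A_3-coordinate is -7/8.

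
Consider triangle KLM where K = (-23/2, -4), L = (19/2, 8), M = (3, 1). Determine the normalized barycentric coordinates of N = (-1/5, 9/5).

Signed area of the reference triangle: [KLM] = ½·((-23/2)·(8−1) + (19/2)·(1−(-4)) + 3·(-4−8)) = ½·(-161/2 + 95/2 − 36) = -69/2.
[NLM] = ½·((-1/5)·(8−1) + (19/2)·(1−(9/5)) + 3·(9/5−8)) = ½·(-7/5 − 38/5 − 93/5) = -69/5, so the K-coordinate is (-69/5)/(-69/2) = 2/5.
[KNM] = ½·((-23/2)·(9/5−1) + (-1/5)·(1−(-4)) + 3·(-4−(9/5))) = ½·(-46/5 − 1 − 87/5) = -69/5, so the L-coordinate is 2/5.
[KLN] = ½·((-23/2)·(8−(9/5)) + (19/2)·(9/5−(-4)) + (-1/5)·(-4−8)) = ½·(-713/10 + 551/10 + 12/5) = -69/10, so the M-coordinate is 1/5.

(2/5, 2/5, 1/5)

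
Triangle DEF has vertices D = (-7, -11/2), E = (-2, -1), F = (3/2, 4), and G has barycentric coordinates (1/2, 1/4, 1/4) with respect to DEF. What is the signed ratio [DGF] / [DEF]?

The signed ratio [DGF]/[DEF] equals the barycentric coordinate of G at vertex E, which is 1/4.

1/4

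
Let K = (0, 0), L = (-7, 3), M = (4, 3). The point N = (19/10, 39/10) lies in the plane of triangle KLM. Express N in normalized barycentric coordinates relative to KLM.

(-3/10, 3/10, 1)

Signed area of the reference triangle: [KLM] = ½·(0·(3−3) + (-7)·(3−0) + 4·(0−3)) = ½·(0 − 21 − 12) = -33/2.
[NLM] = ½·((19/10)·(3−3) + (-7)·(3−(39/10)) + 4·(39/10−3)) = ½·(0 + 63/10 + 18/5) = 99/20, so the K-coordinate is (99/20)/(-33/2) = -3/10.
[KNM] = ½·(0·(39/10−3) + (19/10)·(3−0) + 4·(0−(39/10))) = ½·(0 + 57/10 − 78/5) = -99/20, so the L-coordinate is 3/10.
[KLN] = ½·(0·(3−(39/10)) + (-7)·(39/10−0) + (19/10)·(0−3)) = ½·(0 − 273/10 − 57/10) = -33/2, so the M-coordinate is 1.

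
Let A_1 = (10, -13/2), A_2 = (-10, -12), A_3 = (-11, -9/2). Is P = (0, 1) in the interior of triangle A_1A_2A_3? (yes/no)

Barycentric coordinates of P: (176/311, -275/311, 410/311).
The three coordinates are positive, negative, positive; a point is interior exactly when all three are positive.

no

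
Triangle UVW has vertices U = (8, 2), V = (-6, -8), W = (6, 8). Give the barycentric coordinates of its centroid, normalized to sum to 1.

The centroid is the average of the vertices, so each weight is 1/3.

(1/3, 1/3, 1/3)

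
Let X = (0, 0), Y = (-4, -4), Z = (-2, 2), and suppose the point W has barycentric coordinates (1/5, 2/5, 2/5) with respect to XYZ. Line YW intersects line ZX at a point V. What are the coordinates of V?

Line YW meets ZX where the Y-coordinate vanishes; zeroing W's Y-weight and renormalizing leaves Z, X-weights 2/5 : 1/5 → (2/3, 1/3).
So V = (2/3)·Z + (1/3)·X = (-4/3, 4/3).

(-4/3, 4/3)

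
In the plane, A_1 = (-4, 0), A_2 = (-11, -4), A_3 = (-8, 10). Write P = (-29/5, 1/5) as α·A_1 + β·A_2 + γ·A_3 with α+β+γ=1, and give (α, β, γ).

Signed area of the reference triangle: [A_1A_2A_3] = ½·((-4)·(-4−10) + (-11)·(10−0) + (-8)·(0−(-4))) = ½·(56 − 110 − 32) = -43.
[PA_2A_3] = ½·((-29/5)·(-4−10) + (-11)·(10−(1/5)) + (-8)·(1/5−(-4))) = ½·(406/5 − 539/5 − 168/5) = -301/10, so the A_1-coordinate is (-301/10)/(-43) = 7/10.
[A_1PA_3] = ½·((-4)·(1/5−10) + (-29/5)·(10−0) + (-8)·(0−(1/5))) = ½·(196/5 − 58 + 8/5) = -43/5, so the A_2-coordinate is 1/5.
[A_1A_2P] = ½·((-4)·(-4−(1/5)) + (-11)·(1/5−0) + (-29/5)·(0−(-4))) = ½·(84/5 − 11/5 − 116/5) = -43/10, so the A_3-coordinate is 1/10.
Check: 7/10 + 1/5 + 1/10 = 1.

(7/10, 1/5, 1/10)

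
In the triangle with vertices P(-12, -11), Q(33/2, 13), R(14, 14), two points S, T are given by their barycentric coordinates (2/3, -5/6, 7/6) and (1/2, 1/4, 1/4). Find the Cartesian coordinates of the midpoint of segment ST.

(-91/48, -7/24)

Barycentric coordinates of the midpoint are the average: (7/12, -7/24, 17/24).
Converting: (7/12)·P + (-7/24)·Q + (17/24)·R = (-91/48, -7/24).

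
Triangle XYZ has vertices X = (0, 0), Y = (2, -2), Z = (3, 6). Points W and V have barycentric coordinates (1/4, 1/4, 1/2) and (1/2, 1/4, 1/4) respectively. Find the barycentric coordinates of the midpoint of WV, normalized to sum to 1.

Since both coordinate triples sum to 1, the midpoint's barycentrics are the componentwise average.
(1/4+1/2)/2 = 3/8; similarly 1/4 and 3/8.

(3/8, 1/4, 3/8)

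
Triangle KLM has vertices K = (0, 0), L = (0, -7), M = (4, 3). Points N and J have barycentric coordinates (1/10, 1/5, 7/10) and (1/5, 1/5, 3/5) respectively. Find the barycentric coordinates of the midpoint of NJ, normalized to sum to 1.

(3/20, 1/5, 13/20)

Since both coordinate triples sum to 1, the midpoint's barycentrics are the componentwise average.
(1/10+1/5)/2 = 3/20; similarly 1/5 and 13/20.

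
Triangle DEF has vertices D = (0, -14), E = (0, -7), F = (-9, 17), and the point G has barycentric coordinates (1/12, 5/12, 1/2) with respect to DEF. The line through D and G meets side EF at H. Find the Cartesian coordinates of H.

Line DG meets EF where the D-coordinate vanishes; zeroing G's D-weight and renormalizing leaves E, F-weights 5/12 : 1/2 → (5/11, 6/11).
So H = (5/11)·E + (6/11)·F = (-54/11, 67/11).

(-54/11, 67/11)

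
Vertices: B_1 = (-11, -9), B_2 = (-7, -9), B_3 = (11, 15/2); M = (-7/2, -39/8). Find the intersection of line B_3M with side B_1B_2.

(-25/3, -9)

Barycentric coordinates of M with respect to B_1B_2B_3: (1/4, 1/2, 1/4).
On side B_1B_2 the B_3-coordinate is zero; dropping M's B_3-weight 1/4 and renormalizing the remaining 1/4 : 1/2 gives weights 1/3, 2/3 on B_1, B_2.
N = (1/3)·(-11, -9) + (2/3)·(-7, -9) = (-25/3, -9).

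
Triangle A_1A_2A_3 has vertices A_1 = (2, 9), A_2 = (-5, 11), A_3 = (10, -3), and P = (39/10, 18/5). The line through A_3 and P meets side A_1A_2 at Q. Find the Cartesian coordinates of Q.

(-11/5, 51/5)

Barycentric coordinates of P with respect to A_1A_2A_3: (1/5, 3/10, 1/2).
On side A_1A_2 the A_3-coordinate is zero; dropping P's A_3-weight 1/2 and renormalizing the remaining 1/5 : 3/10 gives weights 2/5, 3/5 on A_1, A_2.
Q = (2/5)·(2, 9) + (3/5)·(-5, 11) = (-11/5, 51/5).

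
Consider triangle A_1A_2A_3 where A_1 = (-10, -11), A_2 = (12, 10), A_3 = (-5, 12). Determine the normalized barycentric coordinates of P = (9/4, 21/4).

(1/4, 1/2, 1/4)

Signed area of the reference triangle: [A_1A_2A_3] = ½·((-10)·(10−12) + 12·(12−(-11)) + (-5)·(-11−10)) = ½·(20 + 276 + 105) = 401/2.
[PA_2A_3] = ½·((9/4)·(10−12) + 12·(12−(21/4)) + (-5)·(21/4−10)) = ½·(-9/2 + 81 + 95/4) = 401/8, so the A_1-coordinate is (401/8)/(401/2) = 1/4.
[A_1PA_3] = ½·((-10)·(21/4−12) + (9/4)·(12−(-11)) + (-5)·(-11−(21/4))) = ½·(135/2 + 207/4 + 325/4) = 401/4, so the A_2-coordinate is 1/2.
[A_1A_2P] = ½·((-10)·(10−(21/4)) + 12·(21/4−(-11)) + (9/4)·(-11−10)) = ½·(-95/2 + 195 − 189/4) = 401/8, so the A_3-coordinate is 1/4.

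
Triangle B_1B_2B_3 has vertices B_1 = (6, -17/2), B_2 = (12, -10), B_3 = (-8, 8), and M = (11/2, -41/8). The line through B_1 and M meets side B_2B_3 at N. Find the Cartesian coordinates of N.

Barycentric coordinates of M with respect to B_1B_2B_3: (1/4, 1/2, 1/4).
On side B_2B_3 the B_1-coordinate is zero; dropping M's B_1-weight 1/4 and renormalizing the remaining 1/2 : 1/4 gives weights 2/3, 1/3 on B_2, B_3.
N = (2/3)·(12, -10) + (1/3)·(-8, 8) = (16/3, -4).

(16/3, -4)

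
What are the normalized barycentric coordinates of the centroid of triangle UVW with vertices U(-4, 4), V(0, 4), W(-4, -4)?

(1/3, 1/3, 1/3)

The centroid is the average of the vertices, so each weight is 1/3.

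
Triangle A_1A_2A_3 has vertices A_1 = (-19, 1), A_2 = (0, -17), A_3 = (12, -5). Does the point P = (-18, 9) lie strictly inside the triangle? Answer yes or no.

no

Barycentric coordinates of P: (44/37, -127/222, 85/222).
The three coordinates are positive, negative, positive; a point is interior exactly when all three are positive.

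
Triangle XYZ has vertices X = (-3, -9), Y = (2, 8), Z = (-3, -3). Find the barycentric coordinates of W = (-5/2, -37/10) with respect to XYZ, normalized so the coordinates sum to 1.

Signed area of the reference triangle: [XYZ] = ½·((-3)·(8−(-3)) + 2·(-3−(-9)) + (-3)·(-9−8)) = ½·(-33 + 12 + 51) = 15.
[WYZ] = ½·((-5/2)·(8−(-3)) + 2·(-3−(-37/10)) + (-3)·(-37/10−8)) = ½·(-55/2 + 7/5 + 351/10) = 9/2, so the X-coordinate is (9/2)/15 = 3/10.
[XWZ] = ½·((-3)·(-37/10−(-3)) + (-5/2)·(-3−(-9)) + (-3)·(-9−(-37/10))) = ½·(21/10 − 15 + 159/10) = 3/2, so the Y-coordinate is 1/10.
[XYW] = ½·((-3)·(8−(-37/10)) + 2·(-37/10−(-9)) + (-5/2)·(-9−8)) = ½·(-351/10 + 53/5 + 85/2) = 9, so the Z-coordinate is 3/5.
Check: 3/10 + 1/10 + 3/5 = 1.

(3/10, 1/10, 3/5)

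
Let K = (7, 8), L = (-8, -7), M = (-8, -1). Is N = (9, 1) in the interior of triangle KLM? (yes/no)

Barycentric coordinates of N: (17/15, 41/30, -3/2).
The three coordinates are positive, positive, negative; a point is interior exactly when all three are positive.

no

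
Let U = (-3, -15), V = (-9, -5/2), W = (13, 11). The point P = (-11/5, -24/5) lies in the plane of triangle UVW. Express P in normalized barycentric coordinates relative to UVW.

Signed area of the reference triangle: [UVW] = ½·((-3)·(-5/2−11) + (-9)·(11−(-15)) + 13·(-15−(-5/2))) = ½·(81/2 − 234 − 325/2) = -178.
[PVW] = ½·((-11/5)·(-5/2−11) + (-9)·(11−(-24/5)) + 13·(-24/5−(-5/2))) = ½·(297/10 − 711/5 − 299/10) = -356/5, so the U-coordinate is (-356/5)/(-178) = 2/5.
[UPW] = ½·((-3)·(-24/5−11) + (-11/5)·(11−(-15)) + 13·(-15−(-24/5))) = ½·(237/5 − 286/5 − 663/5) = -356/5, so the V-coordinate is 2/5.
[UVP] = ½·((-3)·(-5/2−(-24/5)) + (-9)·(-24/5−(-15)) + (-11/5)·(-15−(-5/2))) = ½·(-69/10 − 459/5 + 55/2) = -178/5, so the W-coordinate is 1/5.

(2/5, 2/5, 1/5)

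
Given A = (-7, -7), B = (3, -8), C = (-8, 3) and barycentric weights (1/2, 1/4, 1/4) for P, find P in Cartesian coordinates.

P = (1/2)·A + (1/4)·B + (1/4)·C.
x-coordinate: (1/2)·(-7) + (1/4)·3 + (1/4)·(-8) = -19/4.
y-coordinate: (1/2)·(-7) + (1/4)·(-8) + (1/4)·3 = -19/4.

(-19/4, -19/4)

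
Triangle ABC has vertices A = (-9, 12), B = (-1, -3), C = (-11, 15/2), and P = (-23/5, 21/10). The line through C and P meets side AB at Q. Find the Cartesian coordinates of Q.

Barycentric coordinates of P with respect to ABC: (1/5, 3/5, 1/5).
On side AB the C-coordinate is zero; dropping P's C-weight 1/5 and renormalizing the remaining 1/5 : 3/5 gives weights 1/4, 3/4 on A, B.
Q = (1/4)·(-9, 12) + (3/4)·(-1, -3) = (-3, 3/4).

(-3, 3/4)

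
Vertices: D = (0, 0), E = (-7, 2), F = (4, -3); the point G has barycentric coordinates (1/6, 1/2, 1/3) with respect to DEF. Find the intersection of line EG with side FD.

Line EG meets FD where the E-coordinate vanishes; zeroing G's E-weight and renormalizing leaves F, D-weights 1/3 : 1/6 → (2/3, 1/3).
So H = (2/3)·F + (1/3)·D = (8/3, -2).

(8/3, -2)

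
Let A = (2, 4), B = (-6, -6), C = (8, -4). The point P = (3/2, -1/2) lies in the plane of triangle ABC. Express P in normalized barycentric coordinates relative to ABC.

Signed area of the reference triangle: [ABC] = ½·(2·(-6−(-4)) + (-6)·(-4−4) + 8·(4−(-6))) = ½·(-4 + 48 + 80) = 62.
[PBC] = ½·((3/2)·(-6−(-4)) + (-6)·(-4−(-1/2)) + 8·(-1/2−(-6))) = ½·(-3 + 21 + 44) = 31, so the A-coordinate is 31/62 = 1/2.
[APC] = ½·(2·(-1/2−(-4)) + (3/2)·(-4−4) + 8·(4−(-1/2))) = ½·(7 − 12 + 36) = 31/2, so the B-coordinate is 1/4.
[ABP] = ½·(2·(-6−(-1/2)) + (-6)·(-1/2−4) + (3/2)·(4−(-6))) = ½·(-11 + 27 + 15) = 31/2, so the C-coordinate is 1/4.
Check: 1/2 + 1/4 + 1/4 = 1.

(1/2, 1/4, 1/4)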